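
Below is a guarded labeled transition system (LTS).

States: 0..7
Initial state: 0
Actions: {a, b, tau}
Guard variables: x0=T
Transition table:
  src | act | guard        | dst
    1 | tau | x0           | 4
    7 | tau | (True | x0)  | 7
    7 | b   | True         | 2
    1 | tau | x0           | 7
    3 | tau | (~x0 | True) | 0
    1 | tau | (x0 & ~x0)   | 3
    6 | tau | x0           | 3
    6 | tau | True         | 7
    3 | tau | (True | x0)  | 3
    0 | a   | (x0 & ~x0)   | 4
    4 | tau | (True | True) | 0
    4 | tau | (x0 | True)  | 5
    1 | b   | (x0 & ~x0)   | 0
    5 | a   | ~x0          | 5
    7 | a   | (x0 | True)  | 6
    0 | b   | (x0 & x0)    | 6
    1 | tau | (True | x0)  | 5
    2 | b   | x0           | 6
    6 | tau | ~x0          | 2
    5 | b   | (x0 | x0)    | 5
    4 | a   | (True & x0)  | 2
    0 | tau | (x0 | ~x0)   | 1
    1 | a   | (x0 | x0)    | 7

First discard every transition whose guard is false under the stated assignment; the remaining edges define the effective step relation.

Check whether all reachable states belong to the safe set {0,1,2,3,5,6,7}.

Answer: INVARIANT VIOLATED at state 4

Working:
Inv-set: {0,1,2,3,5,6,7}
Reachable = {0,1,2,3,4,5,6,7}
  0: safe
  1: safe
  2: safe
  3: safe
  4: VIOLATES
  5: safe
  6: safe
  7: safe
witness against invariant: tau·tau → 4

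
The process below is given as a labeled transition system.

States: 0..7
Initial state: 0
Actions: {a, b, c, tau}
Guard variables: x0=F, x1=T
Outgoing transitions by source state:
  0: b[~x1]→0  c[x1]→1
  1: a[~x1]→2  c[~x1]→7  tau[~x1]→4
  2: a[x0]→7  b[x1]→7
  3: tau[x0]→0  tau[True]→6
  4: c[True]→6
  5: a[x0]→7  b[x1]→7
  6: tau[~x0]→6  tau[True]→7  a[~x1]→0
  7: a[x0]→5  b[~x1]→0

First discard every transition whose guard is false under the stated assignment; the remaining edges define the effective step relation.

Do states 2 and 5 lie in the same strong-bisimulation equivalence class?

Refine partition for ~:
  P[0] = {{0,1,2,3,4,5,6,7}}
  P[1] = {{0,4},{1,7},{2,5},{3,6}}
  P[2] = {{0},{1,7},{2,5},{3},{4},{6}}
6 equivalence class(es) (converged in 3)
[2]={2,5}  [5]={2,5}

Answer: BISIMILAR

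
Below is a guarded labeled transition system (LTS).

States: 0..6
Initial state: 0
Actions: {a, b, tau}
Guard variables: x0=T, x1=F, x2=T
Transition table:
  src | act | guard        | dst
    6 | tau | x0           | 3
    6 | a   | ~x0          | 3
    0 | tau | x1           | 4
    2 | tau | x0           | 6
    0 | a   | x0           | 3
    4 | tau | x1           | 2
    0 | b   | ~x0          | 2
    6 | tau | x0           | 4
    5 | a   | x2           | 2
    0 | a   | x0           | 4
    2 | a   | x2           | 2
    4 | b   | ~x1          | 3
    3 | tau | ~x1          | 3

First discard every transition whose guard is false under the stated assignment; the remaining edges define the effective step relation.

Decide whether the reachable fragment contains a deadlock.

Reach set: {0,3,4}
  0: a→3  a→4  [deg 2]
  3: tau→3  [deg 1]
  4: b→3  [deg 1]

Answer: DEADLOCK-FREE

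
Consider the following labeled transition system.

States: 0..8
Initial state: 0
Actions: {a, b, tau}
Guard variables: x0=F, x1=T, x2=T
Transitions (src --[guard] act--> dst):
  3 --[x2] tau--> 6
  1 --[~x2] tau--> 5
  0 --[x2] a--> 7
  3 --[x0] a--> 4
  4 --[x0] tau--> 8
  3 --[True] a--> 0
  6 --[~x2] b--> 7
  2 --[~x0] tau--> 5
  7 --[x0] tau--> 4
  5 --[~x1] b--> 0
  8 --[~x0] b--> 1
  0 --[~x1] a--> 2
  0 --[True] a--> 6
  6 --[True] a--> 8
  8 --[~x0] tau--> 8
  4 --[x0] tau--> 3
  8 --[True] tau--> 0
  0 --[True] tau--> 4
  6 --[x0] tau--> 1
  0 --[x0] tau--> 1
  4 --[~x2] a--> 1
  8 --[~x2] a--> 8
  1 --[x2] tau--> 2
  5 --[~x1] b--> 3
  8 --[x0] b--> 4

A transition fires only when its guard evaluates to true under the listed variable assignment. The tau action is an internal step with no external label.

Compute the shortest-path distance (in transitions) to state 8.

Answer: 2

Trace:
Layered search for 8:
  depth 0: {0}
  depth 1: {4,6,7}
  depth 2: {8}
8 enters at depth 2; path a·a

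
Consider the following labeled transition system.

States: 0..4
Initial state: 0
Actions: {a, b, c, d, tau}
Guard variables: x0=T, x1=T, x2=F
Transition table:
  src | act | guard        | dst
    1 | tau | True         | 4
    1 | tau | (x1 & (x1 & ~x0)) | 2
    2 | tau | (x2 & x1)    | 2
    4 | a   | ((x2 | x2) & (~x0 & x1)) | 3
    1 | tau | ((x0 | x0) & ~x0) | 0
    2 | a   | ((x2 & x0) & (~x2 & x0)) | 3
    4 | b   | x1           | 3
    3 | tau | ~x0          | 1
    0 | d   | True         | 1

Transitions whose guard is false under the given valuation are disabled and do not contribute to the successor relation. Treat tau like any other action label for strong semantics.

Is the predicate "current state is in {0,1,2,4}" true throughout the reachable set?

Answer: INVARIANT VIOLATED at state 3

Working:
Safe = {0,1,2,4}
Reachable = {0,1,3,4}
  0: safe
  1: safe
  3: ✗ unsafe
  4: safe
counterexample path to 3: d·tau·b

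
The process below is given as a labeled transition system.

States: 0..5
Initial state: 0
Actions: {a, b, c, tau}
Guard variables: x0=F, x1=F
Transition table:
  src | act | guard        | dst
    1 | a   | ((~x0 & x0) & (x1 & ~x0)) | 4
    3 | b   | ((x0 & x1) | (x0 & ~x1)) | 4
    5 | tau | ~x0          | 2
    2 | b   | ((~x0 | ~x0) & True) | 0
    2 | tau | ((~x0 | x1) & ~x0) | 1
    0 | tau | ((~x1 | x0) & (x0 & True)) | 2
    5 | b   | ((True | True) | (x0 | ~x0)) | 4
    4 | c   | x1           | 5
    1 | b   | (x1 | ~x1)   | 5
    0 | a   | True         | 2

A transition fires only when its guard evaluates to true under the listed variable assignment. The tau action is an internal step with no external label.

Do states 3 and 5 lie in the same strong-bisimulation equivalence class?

Bisimulation quotient by refinement:
  round 0: {{0,1,2,3,4,5}}
  round 1: {{0},{1},{2,5},{3,4}}
  round 2: {{0},{1},{2},{3,4},{5}}
Fixed point at round 3; 5 class(es).
class of 3: {3,4}; class of 5: {5}

Answer: NOT BISIMILAR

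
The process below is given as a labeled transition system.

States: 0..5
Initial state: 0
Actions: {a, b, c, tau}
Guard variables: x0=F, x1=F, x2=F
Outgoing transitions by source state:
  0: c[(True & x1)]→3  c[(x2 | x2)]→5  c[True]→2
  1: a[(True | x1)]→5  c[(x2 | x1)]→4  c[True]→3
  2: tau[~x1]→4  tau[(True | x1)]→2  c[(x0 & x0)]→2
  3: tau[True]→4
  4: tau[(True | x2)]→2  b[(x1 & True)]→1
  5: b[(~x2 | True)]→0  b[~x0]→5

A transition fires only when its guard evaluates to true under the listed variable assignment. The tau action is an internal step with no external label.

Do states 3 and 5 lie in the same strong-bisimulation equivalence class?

Answer: NOT BISIMILAR

Working:
Compute ~ classes (split until stable):
  P[0] = {{0,1,2,3,4,5}}
  P[1] = {{0},{1},{2,3,4},{5}}
4 equivalence class(es) (converged in 2)
3∈{2,3,4}, 5∈{5}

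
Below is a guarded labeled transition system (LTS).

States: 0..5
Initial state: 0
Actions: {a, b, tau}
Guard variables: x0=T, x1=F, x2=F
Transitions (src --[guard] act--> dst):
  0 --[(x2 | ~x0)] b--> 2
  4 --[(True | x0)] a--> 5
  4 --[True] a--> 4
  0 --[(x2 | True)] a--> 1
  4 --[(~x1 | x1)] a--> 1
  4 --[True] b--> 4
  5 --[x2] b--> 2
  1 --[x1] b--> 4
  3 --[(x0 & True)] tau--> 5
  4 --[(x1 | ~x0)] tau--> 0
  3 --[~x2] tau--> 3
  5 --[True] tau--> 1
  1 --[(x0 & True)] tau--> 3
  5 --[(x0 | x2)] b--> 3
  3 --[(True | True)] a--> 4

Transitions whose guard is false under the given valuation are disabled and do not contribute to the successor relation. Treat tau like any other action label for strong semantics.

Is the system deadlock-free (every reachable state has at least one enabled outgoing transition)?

Answer: DEADLOCK-FREE

Analysis:
Reachable = {0,1,3,4,5}
  0: a→1  [1 out]
  1: tau→3  [1 out]
  3: a→4  tau→3  tau→5  [3 out]
  4: a→1  a→4  a→5  b→4  [4 out]
  5: b→3  tau→1  [2 out]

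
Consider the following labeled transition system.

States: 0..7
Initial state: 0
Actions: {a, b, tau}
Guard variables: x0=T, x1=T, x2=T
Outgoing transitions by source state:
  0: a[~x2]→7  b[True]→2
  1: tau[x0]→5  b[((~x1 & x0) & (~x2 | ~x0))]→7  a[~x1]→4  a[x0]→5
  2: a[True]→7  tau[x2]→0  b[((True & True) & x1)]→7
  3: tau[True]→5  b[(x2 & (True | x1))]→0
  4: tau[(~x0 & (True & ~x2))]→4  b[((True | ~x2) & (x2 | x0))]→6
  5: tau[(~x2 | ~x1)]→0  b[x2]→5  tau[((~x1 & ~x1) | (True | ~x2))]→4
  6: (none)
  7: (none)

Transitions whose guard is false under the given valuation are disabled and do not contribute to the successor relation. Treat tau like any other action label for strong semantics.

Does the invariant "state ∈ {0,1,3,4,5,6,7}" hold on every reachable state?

Answer: INVARIANT VIOLATED at state 2

Working:
Safe = {0,1,3,4,5,6,7}
Reach set: {0,2,7}
  0: safe
  2: outside
  7: safe
reach 2 via b — violates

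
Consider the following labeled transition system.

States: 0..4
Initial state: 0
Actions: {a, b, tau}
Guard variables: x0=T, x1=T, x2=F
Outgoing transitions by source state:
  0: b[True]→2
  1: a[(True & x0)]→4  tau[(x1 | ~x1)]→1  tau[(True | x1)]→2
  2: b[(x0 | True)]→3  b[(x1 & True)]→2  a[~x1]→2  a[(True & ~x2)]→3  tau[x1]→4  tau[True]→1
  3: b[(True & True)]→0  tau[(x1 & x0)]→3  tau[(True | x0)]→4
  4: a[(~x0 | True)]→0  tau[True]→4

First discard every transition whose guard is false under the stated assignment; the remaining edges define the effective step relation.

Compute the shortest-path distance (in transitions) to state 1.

Layered search for 1:
  L0 = {0}
  L1 = {2}
  L2 = {1,3,4}
depth(1)=2, e.g. b·tau

Answer: 2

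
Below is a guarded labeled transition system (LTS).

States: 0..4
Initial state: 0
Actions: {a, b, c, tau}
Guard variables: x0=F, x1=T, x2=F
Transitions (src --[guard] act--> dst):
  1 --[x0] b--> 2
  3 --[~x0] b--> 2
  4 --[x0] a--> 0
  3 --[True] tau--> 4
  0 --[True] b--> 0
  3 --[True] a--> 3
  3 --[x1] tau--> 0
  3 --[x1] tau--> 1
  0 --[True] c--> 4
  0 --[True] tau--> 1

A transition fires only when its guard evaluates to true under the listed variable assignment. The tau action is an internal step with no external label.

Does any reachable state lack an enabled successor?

Reach set: {0,1,4}
  0: b→0  c→4  tau→1  [3 exit(s)]
  1: ∅  [STUCK]
  4: ∅  [STUCK]
Path to 1: tau

Answer: DEADLOCK at state 1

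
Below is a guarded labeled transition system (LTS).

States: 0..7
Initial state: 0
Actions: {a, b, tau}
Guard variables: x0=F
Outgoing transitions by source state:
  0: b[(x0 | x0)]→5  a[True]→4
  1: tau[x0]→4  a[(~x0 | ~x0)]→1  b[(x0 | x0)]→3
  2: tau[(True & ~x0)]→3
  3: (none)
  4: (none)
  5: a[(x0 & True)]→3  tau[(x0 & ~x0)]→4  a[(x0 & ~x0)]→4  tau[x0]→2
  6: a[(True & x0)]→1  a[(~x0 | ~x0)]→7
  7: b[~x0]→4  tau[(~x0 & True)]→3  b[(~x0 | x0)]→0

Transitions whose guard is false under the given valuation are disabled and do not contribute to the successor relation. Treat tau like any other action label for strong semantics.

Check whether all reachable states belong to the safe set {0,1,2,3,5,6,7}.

Allowed set {0,1,2,3,5,6,7}
Reach set: {0,4}
  0: safe
  4: outside
counterexample path to 4: a

Answer: INVARIANT VIOLATED at state 4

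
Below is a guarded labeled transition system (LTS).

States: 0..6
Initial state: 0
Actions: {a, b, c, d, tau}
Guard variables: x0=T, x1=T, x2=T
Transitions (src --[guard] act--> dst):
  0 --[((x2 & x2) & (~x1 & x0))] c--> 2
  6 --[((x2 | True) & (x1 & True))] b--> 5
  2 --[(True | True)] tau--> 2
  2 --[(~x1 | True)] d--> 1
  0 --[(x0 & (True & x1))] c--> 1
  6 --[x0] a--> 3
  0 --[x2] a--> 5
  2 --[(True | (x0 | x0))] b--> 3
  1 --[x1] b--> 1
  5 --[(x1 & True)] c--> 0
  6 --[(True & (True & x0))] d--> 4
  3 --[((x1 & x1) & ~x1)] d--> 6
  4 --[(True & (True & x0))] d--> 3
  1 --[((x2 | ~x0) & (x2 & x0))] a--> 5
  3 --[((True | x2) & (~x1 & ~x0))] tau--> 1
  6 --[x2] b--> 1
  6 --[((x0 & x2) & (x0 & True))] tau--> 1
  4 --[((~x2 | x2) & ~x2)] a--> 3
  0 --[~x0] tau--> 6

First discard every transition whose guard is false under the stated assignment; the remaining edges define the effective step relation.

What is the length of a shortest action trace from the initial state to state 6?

BFS to 6:
  depth 0: {0}
  depth 1: {1,5}
6 never appears.

Answer: UNREACHABLE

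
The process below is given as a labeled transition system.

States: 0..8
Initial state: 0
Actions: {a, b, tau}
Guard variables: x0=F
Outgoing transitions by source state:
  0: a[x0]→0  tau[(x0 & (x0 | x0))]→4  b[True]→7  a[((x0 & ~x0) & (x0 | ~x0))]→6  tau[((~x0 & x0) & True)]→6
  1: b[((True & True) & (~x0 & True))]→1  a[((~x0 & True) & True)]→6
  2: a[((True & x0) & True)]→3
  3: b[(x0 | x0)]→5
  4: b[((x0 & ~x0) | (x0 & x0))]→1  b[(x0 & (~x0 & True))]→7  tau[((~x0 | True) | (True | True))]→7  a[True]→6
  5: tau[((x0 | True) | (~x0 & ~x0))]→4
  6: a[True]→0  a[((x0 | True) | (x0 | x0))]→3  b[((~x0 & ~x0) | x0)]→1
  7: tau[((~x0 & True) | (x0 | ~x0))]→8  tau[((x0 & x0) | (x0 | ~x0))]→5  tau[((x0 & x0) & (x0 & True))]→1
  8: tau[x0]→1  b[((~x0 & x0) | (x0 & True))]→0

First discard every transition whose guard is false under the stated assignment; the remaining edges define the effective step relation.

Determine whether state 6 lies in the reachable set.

After dropping false guards: 11 live edges.
L0 = {0}
L1 = {7}  cumulative {0,7}
L2 = {5,8}  cumulative {0,5,7,8}
L3 = {4}  cumulative {0,4,5,7,8}
L4 = {6}  cumulative {0,4,5,6,7,8}
L5 = {1,3}  cumulative {0,1,3,4,5,6,7,8}
Reachable = {0,1,3,4,5,6,7,8}
trace reaching 6: b·tau·tau·a

Answer: REACHABLE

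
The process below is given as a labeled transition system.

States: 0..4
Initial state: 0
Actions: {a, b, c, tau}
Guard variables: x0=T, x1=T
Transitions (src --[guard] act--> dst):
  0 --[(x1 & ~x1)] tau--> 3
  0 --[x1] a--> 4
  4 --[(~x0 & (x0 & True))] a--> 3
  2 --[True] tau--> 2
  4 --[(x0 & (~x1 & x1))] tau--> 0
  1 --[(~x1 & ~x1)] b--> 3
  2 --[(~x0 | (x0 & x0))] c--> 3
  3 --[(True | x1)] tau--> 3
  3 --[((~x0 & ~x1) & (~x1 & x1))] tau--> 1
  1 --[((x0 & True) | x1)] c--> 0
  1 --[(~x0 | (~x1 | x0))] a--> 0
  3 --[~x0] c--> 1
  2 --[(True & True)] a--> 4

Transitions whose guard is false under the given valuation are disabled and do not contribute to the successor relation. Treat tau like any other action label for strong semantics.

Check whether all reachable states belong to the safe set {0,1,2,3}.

Inv-set: {0,1,2,3}
R = {0,4}
  0: ok
  4: VIOLATES
reach 4 via a — violates

Answer: INVARIANT VIOLATED at state 4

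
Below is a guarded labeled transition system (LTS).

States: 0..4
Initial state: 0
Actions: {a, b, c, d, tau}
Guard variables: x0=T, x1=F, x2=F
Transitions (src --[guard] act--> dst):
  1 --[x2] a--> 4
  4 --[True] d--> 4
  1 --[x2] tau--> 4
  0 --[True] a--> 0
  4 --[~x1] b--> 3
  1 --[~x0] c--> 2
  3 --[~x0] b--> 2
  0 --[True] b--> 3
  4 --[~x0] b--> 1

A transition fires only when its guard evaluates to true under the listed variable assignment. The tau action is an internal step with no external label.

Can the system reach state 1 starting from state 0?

4 transition(s) survive guard evaluation.
L0 = {0}
L1 = {3}  now seen {0,3}
Reach set: {0,3}

Answer: UNREACHABLE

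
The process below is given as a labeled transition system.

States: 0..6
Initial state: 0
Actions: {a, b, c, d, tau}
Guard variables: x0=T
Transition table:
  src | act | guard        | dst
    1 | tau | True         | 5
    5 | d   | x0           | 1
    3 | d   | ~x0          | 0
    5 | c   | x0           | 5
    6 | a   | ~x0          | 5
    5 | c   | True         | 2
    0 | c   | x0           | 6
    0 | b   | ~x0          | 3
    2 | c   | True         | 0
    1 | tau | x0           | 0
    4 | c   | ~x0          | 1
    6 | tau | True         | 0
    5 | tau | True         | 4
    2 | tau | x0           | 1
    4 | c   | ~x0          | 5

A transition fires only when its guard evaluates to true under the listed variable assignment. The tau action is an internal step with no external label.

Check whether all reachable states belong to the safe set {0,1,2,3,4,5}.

Answer: INVARIANT VIOLATED at state 6

Trace:
Safe = {0,1,2,3,4,5}
Reach set: {0,6}
  0: safe
  6: VIOLATES
counterexample path to 6: c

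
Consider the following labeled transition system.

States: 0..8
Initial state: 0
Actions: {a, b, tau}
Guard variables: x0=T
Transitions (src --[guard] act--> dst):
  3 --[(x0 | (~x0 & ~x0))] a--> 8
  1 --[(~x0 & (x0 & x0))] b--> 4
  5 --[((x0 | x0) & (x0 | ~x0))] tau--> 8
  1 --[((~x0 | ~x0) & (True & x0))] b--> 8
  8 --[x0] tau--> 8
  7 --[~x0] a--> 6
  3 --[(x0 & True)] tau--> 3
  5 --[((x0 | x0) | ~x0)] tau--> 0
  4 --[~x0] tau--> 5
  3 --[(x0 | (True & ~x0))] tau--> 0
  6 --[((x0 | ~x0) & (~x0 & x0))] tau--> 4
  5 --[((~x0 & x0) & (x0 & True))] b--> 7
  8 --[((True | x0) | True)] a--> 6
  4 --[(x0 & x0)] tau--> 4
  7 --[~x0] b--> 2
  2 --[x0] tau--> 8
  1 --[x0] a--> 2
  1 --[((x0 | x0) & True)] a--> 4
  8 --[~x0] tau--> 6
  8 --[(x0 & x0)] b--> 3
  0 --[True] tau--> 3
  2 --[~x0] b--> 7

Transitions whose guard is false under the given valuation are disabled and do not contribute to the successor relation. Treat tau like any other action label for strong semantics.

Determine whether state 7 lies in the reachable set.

Answer: UNREACHABLE

Analysis:
13 transition(s) survive guard evaluation.
L0 = {0}
L1 = {3}  now seen {0,3}
L2 = {8}  now seen {0,3,8}
L3 = {6}  now seen {0,3,6,8}
Reachable = {0,3,6,8}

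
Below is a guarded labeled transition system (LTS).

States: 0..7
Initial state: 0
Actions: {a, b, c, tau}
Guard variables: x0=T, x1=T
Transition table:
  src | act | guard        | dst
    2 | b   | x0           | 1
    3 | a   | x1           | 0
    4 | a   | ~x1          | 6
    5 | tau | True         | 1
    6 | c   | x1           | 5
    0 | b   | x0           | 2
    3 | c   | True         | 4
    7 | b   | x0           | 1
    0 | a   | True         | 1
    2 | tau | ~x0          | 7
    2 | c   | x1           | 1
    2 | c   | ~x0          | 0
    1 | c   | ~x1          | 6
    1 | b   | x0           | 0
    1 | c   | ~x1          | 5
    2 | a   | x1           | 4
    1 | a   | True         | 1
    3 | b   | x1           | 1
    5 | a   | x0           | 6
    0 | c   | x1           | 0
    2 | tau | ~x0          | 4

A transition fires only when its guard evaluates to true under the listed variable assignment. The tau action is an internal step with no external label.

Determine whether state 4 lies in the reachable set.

After dropping false guards: 15 live edges.
Layer 0: {0}
Layer 1: {1,2}  now seen {0,1,2}
Layer 2: {4}  now seen {0,1,2,4}
Reach set: {0,1,2,4}
witness 4: b·a

Answer: REACHABLE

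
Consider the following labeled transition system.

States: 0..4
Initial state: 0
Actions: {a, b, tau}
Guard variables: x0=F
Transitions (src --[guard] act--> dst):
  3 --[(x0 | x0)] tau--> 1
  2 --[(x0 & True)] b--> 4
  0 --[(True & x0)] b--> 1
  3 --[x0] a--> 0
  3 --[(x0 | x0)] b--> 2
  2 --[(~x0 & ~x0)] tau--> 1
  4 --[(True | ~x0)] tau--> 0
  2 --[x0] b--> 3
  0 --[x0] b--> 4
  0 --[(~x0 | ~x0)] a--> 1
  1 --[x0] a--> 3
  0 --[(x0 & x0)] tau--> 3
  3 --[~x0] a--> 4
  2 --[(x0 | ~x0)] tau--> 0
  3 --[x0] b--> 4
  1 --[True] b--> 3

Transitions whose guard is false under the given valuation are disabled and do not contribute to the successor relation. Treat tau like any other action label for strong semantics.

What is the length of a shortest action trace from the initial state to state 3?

Answer: 2

Working:
Breadth-first toward 3:
  Layer 0: {0}
  Layer 1: {1}
  Layer 2: {3}
3 enters at depth 2; path a·b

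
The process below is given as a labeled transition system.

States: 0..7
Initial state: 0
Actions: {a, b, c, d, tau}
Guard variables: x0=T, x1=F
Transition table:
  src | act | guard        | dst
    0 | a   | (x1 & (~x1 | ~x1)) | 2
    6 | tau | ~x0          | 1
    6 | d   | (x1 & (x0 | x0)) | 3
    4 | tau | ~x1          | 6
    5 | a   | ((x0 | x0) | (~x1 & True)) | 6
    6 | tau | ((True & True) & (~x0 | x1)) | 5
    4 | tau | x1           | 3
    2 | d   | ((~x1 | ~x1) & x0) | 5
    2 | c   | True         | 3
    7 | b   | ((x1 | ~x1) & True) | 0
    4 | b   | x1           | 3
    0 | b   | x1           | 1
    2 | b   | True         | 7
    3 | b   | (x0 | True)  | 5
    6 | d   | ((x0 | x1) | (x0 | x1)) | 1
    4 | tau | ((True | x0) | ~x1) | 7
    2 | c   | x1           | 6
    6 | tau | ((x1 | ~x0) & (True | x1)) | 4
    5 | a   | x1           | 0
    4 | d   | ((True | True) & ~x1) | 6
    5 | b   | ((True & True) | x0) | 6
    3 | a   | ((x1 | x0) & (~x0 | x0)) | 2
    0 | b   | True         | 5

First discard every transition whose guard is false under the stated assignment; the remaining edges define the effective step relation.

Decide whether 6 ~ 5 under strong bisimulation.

Answer: NOT BISIMILAR

Analysis:
Compute ~ classes (split until stable):
  π0 = {{0,1,2,3,4,5,6,7}}
  π1 = {{0,7},{1},{2},{3,5},{4},{6}}
  π2 = {{0},{1},{2},{3},{4},{5},{6},{7}}
stable after 3 split(s): 8 block(s)
class of 6: {6}; class of 5: {5}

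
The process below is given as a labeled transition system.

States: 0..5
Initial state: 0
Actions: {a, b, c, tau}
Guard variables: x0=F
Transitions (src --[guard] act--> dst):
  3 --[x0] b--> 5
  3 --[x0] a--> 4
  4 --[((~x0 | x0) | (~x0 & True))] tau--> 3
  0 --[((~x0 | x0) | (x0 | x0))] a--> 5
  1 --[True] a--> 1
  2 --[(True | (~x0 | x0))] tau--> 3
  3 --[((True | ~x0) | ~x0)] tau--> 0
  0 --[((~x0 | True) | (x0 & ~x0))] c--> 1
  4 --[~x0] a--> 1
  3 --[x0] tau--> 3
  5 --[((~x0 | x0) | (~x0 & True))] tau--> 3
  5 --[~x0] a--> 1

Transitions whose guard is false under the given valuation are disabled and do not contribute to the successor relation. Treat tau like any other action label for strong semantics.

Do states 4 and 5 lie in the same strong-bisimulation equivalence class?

Answer: BISIMILAR

Analysis:
Refine partition for ~:
  P[0] = {{0,1,2,3,4,5}}
  P[1] = {{0},{1},{2,3},{4,5}}
  P[2] = {{0},{1},{2},{3},{4,5}}
stable after 3 split(s): 5 block(s)
4∈{4,5}, 5∈{4,5}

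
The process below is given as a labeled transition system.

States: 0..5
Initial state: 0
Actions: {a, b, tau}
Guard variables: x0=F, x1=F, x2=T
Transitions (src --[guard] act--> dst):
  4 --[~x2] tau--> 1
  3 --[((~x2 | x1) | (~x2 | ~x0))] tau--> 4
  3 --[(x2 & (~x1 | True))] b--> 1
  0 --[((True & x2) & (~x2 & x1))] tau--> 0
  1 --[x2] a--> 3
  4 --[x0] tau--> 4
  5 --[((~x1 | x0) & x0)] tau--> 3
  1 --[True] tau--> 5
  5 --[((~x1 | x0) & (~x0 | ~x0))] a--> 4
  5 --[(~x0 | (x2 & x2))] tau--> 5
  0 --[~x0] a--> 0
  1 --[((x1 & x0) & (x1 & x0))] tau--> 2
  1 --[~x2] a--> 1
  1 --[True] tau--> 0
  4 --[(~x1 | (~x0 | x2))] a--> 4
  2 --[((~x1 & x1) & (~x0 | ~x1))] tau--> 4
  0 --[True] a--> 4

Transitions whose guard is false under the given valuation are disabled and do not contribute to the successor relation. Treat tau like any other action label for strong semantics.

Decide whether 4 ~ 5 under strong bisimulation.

Answer: NOT BISIMILAR

Analysis:
Refine partition for ~:
  π0 = {{0,1,2,3,4,5}}
  π1 = {{0,4},{1,5},{2},{3}}
  π2 = {{0,4},{1},{2},{3},{5}}
stable after 3 split(s): 5 block(s)
class of 4: {0,4}; class of 5: {5}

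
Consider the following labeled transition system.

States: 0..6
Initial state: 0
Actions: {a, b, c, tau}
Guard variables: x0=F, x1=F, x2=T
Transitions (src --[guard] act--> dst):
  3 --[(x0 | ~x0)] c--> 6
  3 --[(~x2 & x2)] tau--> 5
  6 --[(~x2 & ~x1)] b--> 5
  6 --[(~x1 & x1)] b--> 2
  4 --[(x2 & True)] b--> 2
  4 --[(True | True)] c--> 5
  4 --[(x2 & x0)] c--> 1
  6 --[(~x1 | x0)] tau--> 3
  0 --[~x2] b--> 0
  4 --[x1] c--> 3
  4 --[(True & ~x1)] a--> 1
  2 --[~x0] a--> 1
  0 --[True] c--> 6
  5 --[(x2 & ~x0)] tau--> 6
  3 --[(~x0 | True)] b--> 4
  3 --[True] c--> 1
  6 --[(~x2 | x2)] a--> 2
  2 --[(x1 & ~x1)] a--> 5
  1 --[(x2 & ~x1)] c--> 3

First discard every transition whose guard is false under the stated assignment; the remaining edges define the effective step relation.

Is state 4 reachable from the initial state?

12 transition(s) survive guard evaluation.
Layer 0: {0}
Layer 1: {6}  now seen {0,6}
Layer 2: {2,3}  now seen {0,2,3,6}
Layer 3: {1,4}  now seen {0,1,2,3,4,6}
Layer 4: {5}  now seen {0,1,2,3,4,5,6}
Reach set: {0,1,2,3,4,5,6}
Path to 4: c·tau·b

Answer: REACHABLE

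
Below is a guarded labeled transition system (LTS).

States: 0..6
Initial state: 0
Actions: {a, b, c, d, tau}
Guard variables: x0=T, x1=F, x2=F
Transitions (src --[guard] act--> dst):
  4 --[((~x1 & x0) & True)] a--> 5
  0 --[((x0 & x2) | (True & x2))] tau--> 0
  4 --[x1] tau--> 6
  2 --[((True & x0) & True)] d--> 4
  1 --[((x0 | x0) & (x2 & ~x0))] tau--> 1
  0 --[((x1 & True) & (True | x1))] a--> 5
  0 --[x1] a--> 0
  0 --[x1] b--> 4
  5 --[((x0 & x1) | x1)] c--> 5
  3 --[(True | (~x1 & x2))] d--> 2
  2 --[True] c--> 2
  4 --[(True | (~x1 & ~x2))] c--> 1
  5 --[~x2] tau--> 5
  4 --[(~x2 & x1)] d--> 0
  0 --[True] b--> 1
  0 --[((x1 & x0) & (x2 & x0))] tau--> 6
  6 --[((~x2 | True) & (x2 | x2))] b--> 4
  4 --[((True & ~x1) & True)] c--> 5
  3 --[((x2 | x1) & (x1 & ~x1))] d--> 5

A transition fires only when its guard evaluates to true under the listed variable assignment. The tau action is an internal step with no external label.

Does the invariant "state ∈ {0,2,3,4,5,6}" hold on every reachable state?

Allowed set {0,2,3,4,5,6}
Reachable = {0,1}
  0: ok
  1: ✗ unsafe
counterexample path to 1: b

Answer: INVARIANT VIOLATED at state 1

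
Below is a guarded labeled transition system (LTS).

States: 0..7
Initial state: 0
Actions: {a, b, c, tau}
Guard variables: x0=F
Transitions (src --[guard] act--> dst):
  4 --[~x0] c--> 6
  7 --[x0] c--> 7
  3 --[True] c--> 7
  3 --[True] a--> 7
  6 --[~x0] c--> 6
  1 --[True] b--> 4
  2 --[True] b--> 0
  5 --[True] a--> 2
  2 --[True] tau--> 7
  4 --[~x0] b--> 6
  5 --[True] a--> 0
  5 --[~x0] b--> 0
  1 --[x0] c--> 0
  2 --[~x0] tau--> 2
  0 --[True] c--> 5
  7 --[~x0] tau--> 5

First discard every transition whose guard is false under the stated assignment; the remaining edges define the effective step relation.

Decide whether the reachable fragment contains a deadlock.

R = {0,2,5,7}
  0: c→5  [deg 1]
  2: b→0  tau→2  tau→7  [deg 3]
  5: a→0  a→2  b→0  [deg 3]
  7: tau→5  [deg 1]

Answer: DEADLOCK-FREE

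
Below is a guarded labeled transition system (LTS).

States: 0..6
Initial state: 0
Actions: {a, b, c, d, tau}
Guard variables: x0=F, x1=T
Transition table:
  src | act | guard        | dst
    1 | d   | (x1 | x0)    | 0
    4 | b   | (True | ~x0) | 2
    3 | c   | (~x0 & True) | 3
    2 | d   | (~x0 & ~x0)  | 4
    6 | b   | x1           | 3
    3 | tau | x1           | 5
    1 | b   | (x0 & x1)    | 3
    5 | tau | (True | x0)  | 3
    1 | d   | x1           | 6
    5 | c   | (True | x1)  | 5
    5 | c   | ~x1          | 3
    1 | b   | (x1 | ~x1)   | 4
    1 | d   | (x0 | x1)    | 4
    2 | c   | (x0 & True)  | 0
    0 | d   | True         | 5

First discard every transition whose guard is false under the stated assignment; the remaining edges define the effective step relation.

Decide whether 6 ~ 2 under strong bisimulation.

Answer: NOT BISIMILAR

Working:
Bisimulation quotient by refinement:
  π0 = {{0,1,2,3,4,5,6}}
  π1 = {{0,2},{1},{3,5},{4,6}}
  π2 = {{0},{1},{2},{3,5},{4},{6}}
6 equivalence class(es) (converged in 3)
class of 6: {6}; class of 2: {2}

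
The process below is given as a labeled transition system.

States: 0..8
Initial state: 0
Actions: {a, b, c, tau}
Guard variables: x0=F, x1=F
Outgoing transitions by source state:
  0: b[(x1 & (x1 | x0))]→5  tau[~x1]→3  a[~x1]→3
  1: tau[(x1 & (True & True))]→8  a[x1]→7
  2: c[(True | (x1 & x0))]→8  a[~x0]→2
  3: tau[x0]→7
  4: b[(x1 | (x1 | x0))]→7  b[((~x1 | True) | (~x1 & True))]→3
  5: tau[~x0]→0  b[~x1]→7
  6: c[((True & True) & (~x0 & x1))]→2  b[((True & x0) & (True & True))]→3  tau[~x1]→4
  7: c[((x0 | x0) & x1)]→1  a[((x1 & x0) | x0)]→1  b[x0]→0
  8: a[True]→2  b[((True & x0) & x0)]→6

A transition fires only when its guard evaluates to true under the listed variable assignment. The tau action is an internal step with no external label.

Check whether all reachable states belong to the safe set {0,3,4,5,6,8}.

Answer: INVARIANT HOLDS

Trace:
Allowed set {0,3,4,5,6,8}
Reach set: {0,3}
  0: ok
  3: ok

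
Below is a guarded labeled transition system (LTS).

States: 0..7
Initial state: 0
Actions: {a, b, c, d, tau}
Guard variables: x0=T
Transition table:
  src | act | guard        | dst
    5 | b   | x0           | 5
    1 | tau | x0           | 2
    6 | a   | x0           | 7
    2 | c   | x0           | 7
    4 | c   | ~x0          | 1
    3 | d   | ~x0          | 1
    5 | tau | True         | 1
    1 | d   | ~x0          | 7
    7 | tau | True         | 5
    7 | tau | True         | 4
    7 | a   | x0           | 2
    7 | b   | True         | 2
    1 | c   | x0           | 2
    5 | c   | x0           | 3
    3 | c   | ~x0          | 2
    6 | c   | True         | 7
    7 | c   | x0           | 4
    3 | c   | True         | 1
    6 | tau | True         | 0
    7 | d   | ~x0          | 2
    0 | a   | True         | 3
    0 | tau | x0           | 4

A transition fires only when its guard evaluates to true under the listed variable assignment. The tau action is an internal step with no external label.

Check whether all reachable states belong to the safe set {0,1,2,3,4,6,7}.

Safe = {0,1,2,3,4,6,7}
Reach set: {0,1,2,3,4,5,7}
  0: ok
  1: ok
  2: ok
  3: ok
  4: ok
  5: outside
  7: ok
witness against invariant: a·c·tau·c·tau → 5

Answer: INVARIANT VIOLATED at state 5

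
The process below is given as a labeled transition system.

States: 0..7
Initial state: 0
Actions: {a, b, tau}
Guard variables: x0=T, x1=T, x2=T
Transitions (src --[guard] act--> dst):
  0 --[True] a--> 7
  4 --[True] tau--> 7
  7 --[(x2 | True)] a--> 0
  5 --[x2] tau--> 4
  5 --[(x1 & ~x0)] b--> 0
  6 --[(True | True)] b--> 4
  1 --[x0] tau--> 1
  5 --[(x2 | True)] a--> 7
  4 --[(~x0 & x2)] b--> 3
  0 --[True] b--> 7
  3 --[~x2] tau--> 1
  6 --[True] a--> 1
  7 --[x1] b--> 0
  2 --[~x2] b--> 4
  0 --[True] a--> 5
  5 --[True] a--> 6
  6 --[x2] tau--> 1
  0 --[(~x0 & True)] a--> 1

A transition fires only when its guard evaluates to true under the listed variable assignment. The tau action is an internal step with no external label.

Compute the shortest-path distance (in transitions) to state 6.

Answer: 2

Working:
Layered search for 6:
  Layer 0: {0}
  Layer 1: {5,7}
  Layer 2: {4,6}
first hit 6 at d=2 via a·a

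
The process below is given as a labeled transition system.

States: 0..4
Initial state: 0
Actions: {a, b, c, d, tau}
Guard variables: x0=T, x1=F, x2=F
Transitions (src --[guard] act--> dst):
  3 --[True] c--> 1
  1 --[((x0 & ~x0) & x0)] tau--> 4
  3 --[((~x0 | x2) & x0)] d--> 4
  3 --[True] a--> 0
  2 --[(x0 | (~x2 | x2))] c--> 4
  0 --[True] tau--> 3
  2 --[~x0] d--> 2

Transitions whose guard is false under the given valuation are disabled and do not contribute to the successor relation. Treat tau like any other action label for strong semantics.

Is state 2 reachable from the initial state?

Guard filter leaves 4 enabled edge(s).
depth 0: {0}
depth 1: {3}  total {0,3}
depth 2: {1}  total {0,1,3}
R = {0,1,3}

Answer: UNREACHABLE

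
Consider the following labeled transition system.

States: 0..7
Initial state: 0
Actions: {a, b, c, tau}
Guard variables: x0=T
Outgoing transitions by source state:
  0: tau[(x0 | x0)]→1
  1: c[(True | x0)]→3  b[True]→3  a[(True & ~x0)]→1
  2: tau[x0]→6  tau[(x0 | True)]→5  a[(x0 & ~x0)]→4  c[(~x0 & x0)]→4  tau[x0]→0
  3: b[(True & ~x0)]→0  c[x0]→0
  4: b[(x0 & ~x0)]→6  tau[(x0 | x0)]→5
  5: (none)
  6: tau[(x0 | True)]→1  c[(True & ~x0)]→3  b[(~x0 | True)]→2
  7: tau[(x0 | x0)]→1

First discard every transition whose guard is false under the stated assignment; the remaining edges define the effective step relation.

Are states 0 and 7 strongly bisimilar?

Bisimulation quotient by refinement:
  π0 = {{0,1,2,3,4,5,6,7}}
  π1 = {{0,2,4,7},{1},{3},{5},{6}}
  π2 = {{0,7},{1},{2},{3},{4},{5},{6}}
Fixed point at round 3; 7 class(es).
class of 0: {0,7}; class of 7: {0,7}

Answer: BISIMILAR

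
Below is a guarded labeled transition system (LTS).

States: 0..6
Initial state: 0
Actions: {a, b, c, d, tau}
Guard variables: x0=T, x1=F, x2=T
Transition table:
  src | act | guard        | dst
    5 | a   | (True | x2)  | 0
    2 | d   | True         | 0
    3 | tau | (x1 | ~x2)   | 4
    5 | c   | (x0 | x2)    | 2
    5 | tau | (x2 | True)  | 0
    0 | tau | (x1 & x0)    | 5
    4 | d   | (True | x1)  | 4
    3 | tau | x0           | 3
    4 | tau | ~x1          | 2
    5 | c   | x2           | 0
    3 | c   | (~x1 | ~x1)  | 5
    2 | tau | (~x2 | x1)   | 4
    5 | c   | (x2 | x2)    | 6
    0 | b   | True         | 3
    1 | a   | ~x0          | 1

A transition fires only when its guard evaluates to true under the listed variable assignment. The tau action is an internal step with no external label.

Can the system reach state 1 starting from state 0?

Guard filter leaves 11 enabled edge(s).
Layer 0: {0}
Layer 1: {3}  total {0,3}
Layer 2: {5}  total {0,3,5}
Layer 3: {2,6}  total {0,2,3,5,6}
R = {0,2,3,5,6}

Answer: UNREACHABLE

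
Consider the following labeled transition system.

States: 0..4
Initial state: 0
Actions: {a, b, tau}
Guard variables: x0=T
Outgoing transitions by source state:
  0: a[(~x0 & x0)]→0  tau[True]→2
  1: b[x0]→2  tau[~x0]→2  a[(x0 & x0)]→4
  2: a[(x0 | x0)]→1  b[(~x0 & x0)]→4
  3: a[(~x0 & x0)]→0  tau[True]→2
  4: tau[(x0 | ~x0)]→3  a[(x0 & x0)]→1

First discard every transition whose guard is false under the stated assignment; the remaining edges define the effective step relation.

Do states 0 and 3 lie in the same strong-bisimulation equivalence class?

Compute ~ classes (split until stable):
  round 0: {{0,1,2,3,4}}
  round 1: {{0,3},{1},{2},{4}}
4 equivalence class(es) (converged in 2)
0∈{0,3}, 3∈{0,3}

Answer: BISIMILAR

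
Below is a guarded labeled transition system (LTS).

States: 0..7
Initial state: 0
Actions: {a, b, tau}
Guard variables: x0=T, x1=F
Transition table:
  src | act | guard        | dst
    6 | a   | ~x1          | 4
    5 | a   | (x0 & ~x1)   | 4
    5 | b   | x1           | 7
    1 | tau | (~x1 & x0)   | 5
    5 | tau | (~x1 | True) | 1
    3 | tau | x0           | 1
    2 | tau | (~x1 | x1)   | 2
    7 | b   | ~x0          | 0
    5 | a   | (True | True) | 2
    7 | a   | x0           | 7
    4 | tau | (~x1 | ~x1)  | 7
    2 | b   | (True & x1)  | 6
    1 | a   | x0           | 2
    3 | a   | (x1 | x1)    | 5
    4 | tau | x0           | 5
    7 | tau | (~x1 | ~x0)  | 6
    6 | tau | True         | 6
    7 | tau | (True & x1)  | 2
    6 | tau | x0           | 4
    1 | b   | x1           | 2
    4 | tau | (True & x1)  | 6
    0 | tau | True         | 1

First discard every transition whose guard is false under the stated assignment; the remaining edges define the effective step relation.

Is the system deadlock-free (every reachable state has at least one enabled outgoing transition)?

Reach set: {0,1,2,4,5,6,7}
  0: tau→1  [deg 1]
  1: a→2  tau→5  [deg 2]
  2: tau→2  [deg 1]
  4: tau→5  tau→7  [deg 2]
  5: a→2  a→4  tau→1  [deg 3]
  6: a→4  tau→4  tau→6  [deg 3]
  7: a→7  tau→6  [deg 2]

Answer: DEADLOCK-FREE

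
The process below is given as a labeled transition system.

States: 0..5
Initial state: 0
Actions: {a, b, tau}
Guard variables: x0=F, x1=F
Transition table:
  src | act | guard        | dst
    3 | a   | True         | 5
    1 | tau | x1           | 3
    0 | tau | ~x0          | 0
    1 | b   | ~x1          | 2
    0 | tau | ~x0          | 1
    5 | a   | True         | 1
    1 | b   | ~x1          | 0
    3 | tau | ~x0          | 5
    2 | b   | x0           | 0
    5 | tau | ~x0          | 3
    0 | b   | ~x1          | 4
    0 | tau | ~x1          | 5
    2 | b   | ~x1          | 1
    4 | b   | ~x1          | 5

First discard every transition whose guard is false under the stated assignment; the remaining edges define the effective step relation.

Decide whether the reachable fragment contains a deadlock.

R = {0,1,2,3,4,5}
  0: b→4  tau→0  tau→1  tau→5  [4 exit(s)]
  1: b→0  b→2  [2 exit(s)]
  2: b→1  [1 exit(s)]
  3: a→5  tau→5  [2 exit(s)]
  4: b→5  [1 exit(s)]
  5: a→1  tau→3  [2 exit(s)]

Answer: DEADLOCK-FREE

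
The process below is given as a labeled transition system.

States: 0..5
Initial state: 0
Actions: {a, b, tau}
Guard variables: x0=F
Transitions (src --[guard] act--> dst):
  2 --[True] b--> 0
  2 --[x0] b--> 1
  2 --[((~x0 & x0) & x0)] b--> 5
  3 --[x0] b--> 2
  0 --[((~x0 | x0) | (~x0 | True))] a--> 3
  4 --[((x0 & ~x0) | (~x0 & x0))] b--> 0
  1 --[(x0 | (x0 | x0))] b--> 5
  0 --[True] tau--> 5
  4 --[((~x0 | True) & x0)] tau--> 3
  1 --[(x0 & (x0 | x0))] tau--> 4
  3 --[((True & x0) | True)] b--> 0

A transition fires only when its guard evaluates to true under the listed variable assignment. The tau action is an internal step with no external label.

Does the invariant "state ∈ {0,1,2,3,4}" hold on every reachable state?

Allowed set {0,1,2,3,4}
Reachable = {0,3,5}
  0: ✓
  3: ✓
  5: ✗ unsafe
reach 5 via tau — violates

Answer: INVARIANT VIOLATED at state 5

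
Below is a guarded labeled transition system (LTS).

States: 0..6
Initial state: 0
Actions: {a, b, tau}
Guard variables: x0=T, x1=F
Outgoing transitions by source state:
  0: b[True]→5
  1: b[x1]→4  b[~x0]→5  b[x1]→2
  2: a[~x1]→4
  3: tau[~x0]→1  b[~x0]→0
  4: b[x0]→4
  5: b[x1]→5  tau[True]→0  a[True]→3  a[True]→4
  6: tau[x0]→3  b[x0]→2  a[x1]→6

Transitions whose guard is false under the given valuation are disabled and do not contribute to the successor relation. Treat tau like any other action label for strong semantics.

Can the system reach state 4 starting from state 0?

Guard filter leaves 8 enabled edge(s).
depth 0: {0}
depth 1: {5}  cumulative {0,5}
depth 2: {3,4}  cumulative {0,3,4,5}
R = {0,3,4,5}
trace reaching 4: b·a

Answer: REACHABLE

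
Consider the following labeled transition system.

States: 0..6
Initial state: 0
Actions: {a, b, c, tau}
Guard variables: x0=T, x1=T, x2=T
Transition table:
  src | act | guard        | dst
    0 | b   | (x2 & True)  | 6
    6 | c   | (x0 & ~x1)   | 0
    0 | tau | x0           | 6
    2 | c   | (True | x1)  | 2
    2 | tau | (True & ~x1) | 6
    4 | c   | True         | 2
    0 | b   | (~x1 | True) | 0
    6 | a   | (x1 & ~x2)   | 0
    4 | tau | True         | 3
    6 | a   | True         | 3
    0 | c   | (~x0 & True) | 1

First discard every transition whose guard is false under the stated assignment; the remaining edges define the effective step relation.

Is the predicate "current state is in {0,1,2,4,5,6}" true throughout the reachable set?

Allowed set {0,1,2,4,5,6}
Reach set: {0,3,6}
  0: safe
  3: ✗ unsafe
  6: safe
counterexample path to 3: b·a

Answer: INVARIANT VIOLATED at state 3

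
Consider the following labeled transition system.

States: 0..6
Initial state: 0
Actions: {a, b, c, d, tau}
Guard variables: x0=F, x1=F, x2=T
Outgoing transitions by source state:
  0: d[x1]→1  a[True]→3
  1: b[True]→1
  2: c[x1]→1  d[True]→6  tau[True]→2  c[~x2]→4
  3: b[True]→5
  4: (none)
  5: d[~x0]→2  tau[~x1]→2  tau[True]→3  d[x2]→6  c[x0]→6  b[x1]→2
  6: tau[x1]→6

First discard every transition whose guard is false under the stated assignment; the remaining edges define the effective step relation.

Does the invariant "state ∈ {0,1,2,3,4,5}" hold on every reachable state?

Inv-set: {0,1,2,3,4,5}
Reach set: {0,2,3,5,6}
  0: safe
  2: safe
  3: safe
  5: safe
  6: VIOLATES
witness against invariant: a·b·d → 6

Answer: INVARIANT VIOLATED at state 6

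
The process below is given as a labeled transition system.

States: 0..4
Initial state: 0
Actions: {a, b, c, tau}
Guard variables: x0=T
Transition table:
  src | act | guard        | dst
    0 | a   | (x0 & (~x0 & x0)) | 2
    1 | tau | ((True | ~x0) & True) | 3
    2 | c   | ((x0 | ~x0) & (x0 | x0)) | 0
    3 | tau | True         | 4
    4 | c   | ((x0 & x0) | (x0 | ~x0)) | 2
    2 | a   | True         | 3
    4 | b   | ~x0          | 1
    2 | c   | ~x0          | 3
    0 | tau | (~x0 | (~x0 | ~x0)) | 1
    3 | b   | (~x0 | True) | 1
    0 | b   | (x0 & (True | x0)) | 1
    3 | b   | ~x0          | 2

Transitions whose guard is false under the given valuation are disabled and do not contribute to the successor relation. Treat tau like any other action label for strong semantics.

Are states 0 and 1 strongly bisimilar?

Bisimulation quotient by refinement:
  P[0] = {{0,1,2,3,4}}
  P[1] = {{0},{1},{2},{3},{4}}
Fixed point at round 2; 5 class(es).
class of 0: {0}; class of 1: {1}

Answer: NOT BISIMILAR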